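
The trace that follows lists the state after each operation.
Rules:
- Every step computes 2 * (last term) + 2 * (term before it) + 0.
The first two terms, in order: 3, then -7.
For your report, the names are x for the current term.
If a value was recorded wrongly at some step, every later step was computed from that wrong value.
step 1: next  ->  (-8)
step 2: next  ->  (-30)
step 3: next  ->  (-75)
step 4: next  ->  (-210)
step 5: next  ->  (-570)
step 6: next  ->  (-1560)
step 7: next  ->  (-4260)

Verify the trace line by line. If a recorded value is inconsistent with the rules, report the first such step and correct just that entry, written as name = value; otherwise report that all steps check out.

step 3, x = -76

Recomputing the run from the initial state:
step 1: x = -8
step 2: x = -30
step 3: x = -76
step 4: x = -212
step 5: x = -576
step 6: x = -1576
step 7: x = -4304
The first disagreement with the trace is at step 3, where the value should be x = -76.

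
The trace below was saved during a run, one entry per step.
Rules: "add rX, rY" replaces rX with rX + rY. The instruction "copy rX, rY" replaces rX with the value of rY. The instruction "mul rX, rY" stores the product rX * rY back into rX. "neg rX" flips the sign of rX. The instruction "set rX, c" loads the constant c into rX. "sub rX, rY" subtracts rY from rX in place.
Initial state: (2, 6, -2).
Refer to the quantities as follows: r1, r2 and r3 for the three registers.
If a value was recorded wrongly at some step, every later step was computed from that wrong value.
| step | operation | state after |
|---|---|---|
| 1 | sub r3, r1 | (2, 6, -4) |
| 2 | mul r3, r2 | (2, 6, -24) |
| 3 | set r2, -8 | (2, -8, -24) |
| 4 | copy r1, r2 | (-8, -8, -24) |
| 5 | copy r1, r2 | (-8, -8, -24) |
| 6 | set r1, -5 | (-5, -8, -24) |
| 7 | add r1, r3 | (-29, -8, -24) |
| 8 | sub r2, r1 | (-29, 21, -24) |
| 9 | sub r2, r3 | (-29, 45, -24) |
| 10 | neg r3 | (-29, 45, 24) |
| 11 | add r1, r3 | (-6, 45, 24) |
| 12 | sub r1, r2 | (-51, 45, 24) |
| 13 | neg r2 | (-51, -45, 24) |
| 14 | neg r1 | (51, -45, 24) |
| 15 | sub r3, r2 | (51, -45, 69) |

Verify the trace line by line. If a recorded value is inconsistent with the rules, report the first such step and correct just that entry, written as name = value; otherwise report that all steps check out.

Step 1: r3 = -2 - 2 = -4 — agrees with the trace.
Step 2: r3 = -4 * 6 = -24 — checks out.
Step 3: r2 = -8 — consistent with the trace.
Step 4: r1 = -8 — no discrepancy.
Step 5: r1 = -8 — same as recorded.
Step 6: r1 = -5 — matches.
Step 7: r1 = -5 + -24 = -29 — matches.
Step 8: r2 = -8 - -29 = 21 — in agreement.
Step 9: r2 = 21 - -24 = 45 — confirmed correct.
Step 10: r3 = -(-24) = 24 — agrees with the trace.
Step 11: r1 = -29 + 24 = -5 — a discrepancy with the trace.
That makes step 11 the first incorrect line — r1 = -5 is what it should show.

step 11, r1 = -5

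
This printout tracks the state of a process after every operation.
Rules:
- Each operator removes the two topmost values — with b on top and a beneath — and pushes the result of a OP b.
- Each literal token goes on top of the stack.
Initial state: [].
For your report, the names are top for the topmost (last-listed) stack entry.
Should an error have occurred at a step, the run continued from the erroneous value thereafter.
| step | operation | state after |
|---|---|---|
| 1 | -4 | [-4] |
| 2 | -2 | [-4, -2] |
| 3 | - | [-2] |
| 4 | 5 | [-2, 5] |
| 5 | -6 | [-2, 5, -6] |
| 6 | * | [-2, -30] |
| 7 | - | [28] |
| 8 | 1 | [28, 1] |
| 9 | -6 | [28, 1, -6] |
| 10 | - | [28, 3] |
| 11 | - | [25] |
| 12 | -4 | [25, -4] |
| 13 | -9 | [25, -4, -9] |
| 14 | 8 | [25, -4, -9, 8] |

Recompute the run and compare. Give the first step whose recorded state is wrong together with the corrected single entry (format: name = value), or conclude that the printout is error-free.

step 10, top = 7

Recomputing the run from the initial state:
step 1: [-4]
step 2: [-4, -2]
step 3: [-2]
step 4: [-2, 5]
step 5: [-2, 5, -6]
step 6: [-2, -30]
step 7: [28]
step 8: [28, 1]
step 9: [28, 1, -6]
step 10: [28, 7]
step 11: [21]
step 12: [21, -4]
step 13: [21, -4, -9]
step 14: [21, -4, -9, 8]
The first disagreement with the printout is at step 10, where the value should be top = 7.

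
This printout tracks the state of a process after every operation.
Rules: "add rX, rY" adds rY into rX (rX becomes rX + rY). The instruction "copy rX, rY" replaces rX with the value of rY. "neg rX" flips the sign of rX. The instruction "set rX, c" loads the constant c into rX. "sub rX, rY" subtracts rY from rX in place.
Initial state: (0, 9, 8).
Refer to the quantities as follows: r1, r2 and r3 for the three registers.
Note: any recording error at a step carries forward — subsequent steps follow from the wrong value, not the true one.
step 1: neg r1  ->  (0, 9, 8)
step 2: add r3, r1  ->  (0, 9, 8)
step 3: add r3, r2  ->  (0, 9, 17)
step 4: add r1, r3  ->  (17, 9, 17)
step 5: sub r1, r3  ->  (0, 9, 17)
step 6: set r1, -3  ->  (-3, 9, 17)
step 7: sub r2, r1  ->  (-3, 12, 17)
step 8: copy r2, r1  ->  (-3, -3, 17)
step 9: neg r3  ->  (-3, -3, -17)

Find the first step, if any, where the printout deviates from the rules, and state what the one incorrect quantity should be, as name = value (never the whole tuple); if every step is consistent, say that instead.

no error

Step 1: r1 = -(0) = 0 — no discrepancy.
Step 2: r3 = 8 + 0 = 8 — confirmed correct.
Step 3: r3 = 8 + 9 = 17 — in agreement.
Step 4: r1 = 0 + 17 = 17 — exactly as logged.
Step 5: r1 = 17 - 17 = 0 — agrees with the printout.
Step 6: r1 = -3 — same as recorded.
Step 7: r2 = 9 - -3 = 12 — confirmed correct.
Step 8: r2 = -3 — no discrepancy.
Step 9: r3 = -(17) = -17 — matches.
All entries verified; no error found.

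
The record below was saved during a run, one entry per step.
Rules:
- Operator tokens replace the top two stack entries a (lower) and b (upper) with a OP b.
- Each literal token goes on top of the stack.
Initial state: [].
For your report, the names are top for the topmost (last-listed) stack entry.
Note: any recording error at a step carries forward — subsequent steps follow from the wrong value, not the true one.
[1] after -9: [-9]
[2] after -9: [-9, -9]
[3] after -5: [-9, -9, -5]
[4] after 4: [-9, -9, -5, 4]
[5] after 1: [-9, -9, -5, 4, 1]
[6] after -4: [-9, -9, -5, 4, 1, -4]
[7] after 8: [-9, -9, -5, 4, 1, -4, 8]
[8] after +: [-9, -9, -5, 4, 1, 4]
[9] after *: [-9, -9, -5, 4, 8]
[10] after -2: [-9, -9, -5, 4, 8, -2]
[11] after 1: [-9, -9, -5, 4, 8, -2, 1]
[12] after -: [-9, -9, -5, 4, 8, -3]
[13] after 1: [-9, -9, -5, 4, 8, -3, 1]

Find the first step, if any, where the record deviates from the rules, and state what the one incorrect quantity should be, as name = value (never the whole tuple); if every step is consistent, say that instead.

step 1: push -9: top = -9 -> confirmed correct
step 2: push -9: top = -9 -> agrees with the record
step 3: push -5: top = -5 -> verified
step 4: push 4: top = 4 -> confirmed correct
step 5: push 1: top = 1 -> no discrepancy
step 6: push -4: top = -4 -> matches
step 7: push 8: top = 8 -> no discrepancy
step 8: -4 + 8 = 4 -> confirmed correct
step 9: 1 * 4 = 4 -> this is not what the record shows
First incorrect step: 9; the correct value is top = 4.

step 9, top = 4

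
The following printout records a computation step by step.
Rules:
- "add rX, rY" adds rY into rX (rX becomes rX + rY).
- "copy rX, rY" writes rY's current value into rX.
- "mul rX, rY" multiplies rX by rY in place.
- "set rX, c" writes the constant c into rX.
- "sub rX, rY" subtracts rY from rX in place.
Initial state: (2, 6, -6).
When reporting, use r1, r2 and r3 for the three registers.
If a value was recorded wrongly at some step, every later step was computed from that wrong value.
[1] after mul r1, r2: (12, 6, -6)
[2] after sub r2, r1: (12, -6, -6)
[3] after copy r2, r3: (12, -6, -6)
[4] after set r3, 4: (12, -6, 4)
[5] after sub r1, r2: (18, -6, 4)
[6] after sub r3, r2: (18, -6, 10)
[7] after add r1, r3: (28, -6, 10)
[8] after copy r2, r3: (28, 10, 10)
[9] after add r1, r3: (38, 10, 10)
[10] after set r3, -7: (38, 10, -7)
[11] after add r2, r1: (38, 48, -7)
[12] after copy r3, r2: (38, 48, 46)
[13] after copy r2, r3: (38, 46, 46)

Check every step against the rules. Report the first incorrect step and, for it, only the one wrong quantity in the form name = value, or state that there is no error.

1. r1 = 2 * 6 = 12 (exactly as logged)
2. r2 = 6 - 12 = -6 (exactly as logged)
3. r2 = -6 (checks out)
4. r3 = 4 (in agreement)
5. r1 = 12 - -6 = 18 (verified)
6. r3 = 4 - -6 = 10 (consistent with the printout)
7. r1 = 18 + 10 = 28 (same as recorded)
8. r2 = 10 (same as recorded)
9. r1 = 28 + 10 = 38 (agrees with the printout)
10. r3 = -7 (exactly as logged)
11. r2 = 10 + 38 = 48 (agrees with the printout)
12. r3 = 48 (first mismatch against the printout)
First deviation found at step 12; the corrected entry is r3 = 48.

step 12, r3 = 48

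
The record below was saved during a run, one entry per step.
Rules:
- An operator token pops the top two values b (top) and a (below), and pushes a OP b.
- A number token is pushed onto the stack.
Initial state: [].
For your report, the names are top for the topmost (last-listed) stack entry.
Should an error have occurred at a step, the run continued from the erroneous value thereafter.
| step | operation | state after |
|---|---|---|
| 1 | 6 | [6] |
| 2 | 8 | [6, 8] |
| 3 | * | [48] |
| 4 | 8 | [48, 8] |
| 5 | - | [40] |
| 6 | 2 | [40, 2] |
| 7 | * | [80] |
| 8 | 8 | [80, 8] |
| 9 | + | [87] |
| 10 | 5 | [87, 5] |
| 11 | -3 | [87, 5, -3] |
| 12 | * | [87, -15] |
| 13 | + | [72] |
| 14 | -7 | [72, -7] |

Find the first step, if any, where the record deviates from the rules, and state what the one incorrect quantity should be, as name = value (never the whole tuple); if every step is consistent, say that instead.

1. push 6: top = 6 (agrees with the record)
2. push 8: top = 8 (checks out)
3. 6 * 8 = 48 (no discrepancy)
4. push 8: top = 8 (verified)
5. 48 - 8 = 40 (in agreement)
6. push 2: top = 2 (verified)
7. 40 * 2 = 80 (verified)
8. push 8: top = 8 (agrees with the record)
9. 80 + 8 = 88 (the recorded entry deviates here)
The earliest wrong entry is at step 9: it should read top = 88.

step 9, top = 88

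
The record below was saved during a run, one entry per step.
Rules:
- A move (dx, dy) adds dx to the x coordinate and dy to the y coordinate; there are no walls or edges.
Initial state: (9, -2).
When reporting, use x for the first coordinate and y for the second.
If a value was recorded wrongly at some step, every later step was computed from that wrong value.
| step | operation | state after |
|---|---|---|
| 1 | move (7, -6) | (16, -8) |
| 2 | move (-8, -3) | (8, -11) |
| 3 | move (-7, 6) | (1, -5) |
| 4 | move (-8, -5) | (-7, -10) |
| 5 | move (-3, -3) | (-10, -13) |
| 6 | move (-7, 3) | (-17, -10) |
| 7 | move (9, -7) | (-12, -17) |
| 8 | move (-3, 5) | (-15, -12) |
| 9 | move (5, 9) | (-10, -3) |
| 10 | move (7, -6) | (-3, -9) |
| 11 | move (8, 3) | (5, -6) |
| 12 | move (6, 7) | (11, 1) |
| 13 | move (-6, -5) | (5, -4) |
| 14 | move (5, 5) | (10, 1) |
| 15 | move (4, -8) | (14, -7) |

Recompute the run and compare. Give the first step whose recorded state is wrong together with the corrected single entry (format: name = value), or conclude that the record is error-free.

step 7, x = -8

Step 1: x = 9 + (7) = 16, y = -2 + (-6) = -8 — exactly as logged.
Step 2: x = 16 + (-8) = 8, y = -8 + (-3) = -11 — agrees with the record.
Step 3: x = 8 + (-7) = 1, y = -11 + (6) = -5 — no discrepancy.
Step 4: x = 1 + (-8) = -7, y = -5 + (-5) = -10 — confirmed correct.
Step 5: x = -7 + (-3) = -10, y = -10 + (-3) = -13 — verified.
Step 6: x = -10 + (-7) = -17, y = -13 + (3) = -10 — consistent with the record.
Step 7: x = -17 + (9) = -8, y = -10 + (-7) = -17 — a discrepancy with the record.
First deviation found at step 7; the corrected entry is x = -8.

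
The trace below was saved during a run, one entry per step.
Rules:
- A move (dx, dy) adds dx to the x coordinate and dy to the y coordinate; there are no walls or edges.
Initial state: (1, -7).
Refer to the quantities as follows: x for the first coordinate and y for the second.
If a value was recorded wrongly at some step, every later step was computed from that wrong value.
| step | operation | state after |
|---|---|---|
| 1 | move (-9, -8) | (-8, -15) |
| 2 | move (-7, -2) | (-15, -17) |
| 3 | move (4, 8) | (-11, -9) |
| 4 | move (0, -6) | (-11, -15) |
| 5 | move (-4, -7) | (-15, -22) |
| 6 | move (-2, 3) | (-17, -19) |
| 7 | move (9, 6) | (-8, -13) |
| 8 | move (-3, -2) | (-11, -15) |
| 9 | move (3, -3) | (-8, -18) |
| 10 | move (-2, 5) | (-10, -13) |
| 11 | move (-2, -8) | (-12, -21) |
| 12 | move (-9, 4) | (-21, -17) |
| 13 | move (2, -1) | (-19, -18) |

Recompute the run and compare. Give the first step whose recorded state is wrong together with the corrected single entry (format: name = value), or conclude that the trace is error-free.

Step 1: x = 1 + (-9) = -8, y = -7 + (-8) = -15 — exactly as logged.
Step 2: x = -8 + (-7) = -15, y = -15 + (-2) = -17 — checks out.
Step 3: x = -15 + (4) = -11, y = -17 + (8) = -9 — confirmed correct.
Step 4: x = -11 + (0) = -11, y = -9 + (-6) = -15 — agrees with the trace.
Step 5: x = -11 + (-4) = -15, y = -15 + (-7) = -22 — no discrepancy.
Step 6: x = -15 + (-2) = -17, y = -22 + (3) = -19 — exactly as logged.
Step 7: x = -17 + (9) = -8, y = -19 + (6) = -13 — exactly as logged.
Step 8: x = -8 + (-3) = -11, y = -13 + (-2) = -15 — consistent with the trace.
Step 9: x = -11 + (3) = -8, y = -15 + (-3) = -18 — agrees with the trace.
Step 10: x = -8 + (-2) = -10, y = -18 + (5) = -13 — verified.
Step 11: x = -10 + (-2) = -12, y = -13 + (-8) = -21 — confirmed correct.
Step 12: x = -12 + (-9) = -21, y = -21 + (4) = -17 — agrees with the trace.
Step 13: x = -21 + (2) = -19, y = -17 + (-1) = -18 — checks out.
Nothing is out of place; the run is error-free.

no error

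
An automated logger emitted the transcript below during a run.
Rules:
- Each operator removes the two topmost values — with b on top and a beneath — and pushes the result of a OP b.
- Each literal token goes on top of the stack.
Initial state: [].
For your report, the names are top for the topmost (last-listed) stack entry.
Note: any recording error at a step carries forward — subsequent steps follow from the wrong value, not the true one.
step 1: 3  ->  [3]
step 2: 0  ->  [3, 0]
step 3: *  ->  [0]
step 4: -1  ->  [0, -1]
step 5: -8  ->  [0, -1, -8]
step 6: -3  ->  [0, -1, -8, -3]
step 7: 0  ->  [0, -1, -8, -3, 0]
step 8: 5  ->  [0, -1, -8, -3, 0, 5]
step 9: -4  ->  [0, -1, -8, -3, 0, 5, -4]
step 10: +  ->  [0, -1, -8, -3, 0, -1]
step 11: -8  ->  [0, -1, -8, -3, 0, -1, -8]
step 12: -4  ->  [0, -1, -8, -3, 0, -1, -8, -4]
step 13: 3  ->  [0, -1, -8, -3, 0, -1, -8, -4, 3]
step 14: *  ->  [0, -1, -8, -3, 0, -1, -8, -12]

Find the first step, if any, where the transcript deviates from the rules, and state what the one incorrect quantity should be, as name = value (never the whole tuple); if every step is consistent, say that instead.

step 10, top = 1

step 1: push 3: top = 3 -> checks out
step 2: push 0: top = 0 -> verified
step 3: 3 * 0 = 0 -> consistent with the transcript
step 4: push -1: top = -1 -> checks out
step 5: push -8: top = -8 -> exactly as logged
step 6: push -3: top = -3 -> agrees with the transcript
step 7: push 0: top = 0 -> verified
step 8: push 5: top = 5 -> same as recorded
step 9: push -4: top = -4 -> verified
step 10: 5 + -4 = 1 -> not what was recorded
So the first discrepancy is step 10, where the right value is top = 1.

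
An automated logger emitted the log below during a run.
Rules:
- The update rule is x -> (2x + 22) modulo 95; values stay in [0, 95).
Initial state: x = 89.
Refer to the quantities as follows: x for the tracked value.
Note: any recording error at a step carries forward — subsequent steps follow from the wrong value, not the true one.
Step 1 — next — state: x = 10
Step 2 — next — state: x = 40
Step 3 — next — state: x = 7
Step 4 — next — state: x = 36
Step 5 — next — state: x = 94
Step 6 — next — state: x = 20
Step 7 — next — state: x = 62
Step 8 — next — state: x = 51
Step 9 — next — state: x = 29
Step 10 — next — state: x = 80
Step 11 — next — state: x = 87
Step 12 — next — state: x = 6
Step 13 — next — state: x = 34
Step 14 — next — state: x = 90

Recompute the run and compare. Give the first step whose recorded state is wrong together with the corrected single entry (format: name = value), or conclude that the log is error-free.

step 2, x = 42

Recomputing the run from the initial state:
step 1: x = 10
step 2: x = 42
step 3: x = 11
step 4: x = 44
step 5: x = 15
step 6: x = 52
step 7: x = 31
step 8: x = 84
step 9: x = 0
step 10: x = 22
step 11: x = 66
step 12: x = 59
step 13: x = 45
step 14: x = 17
The first disagreement with the log is at step 2, where the value should be x = 42.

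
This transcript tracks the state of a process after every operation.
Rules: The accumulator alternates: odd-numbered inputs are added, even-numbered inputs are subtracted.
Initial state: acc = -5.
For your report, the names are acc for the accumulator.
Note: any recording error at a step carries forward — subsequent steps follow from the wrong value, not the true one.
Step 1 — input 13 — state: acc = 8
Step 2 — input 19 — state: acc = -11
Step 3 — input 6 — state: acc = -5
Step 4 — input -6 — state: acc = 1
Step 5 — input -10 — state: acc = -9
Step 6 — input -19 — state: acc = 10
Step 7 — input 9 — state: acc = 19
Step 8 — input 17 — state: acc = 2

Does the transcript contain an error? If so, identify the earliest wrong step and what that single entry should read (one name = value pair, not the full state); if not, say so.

no error

1. acc = -5 + 13 = 8 (confirmed correct)
2. acc = 8 - 19 = -11 (verified)
3. acc = -11 + 6 = -5 (exactly as logged)
4. acc = -5 - -6 = 1 (consistent with the transcript)
5. acc = 1 + -10 = -9 (no discrepancy)
6. acc = -9 - -19 = 10 (consistent with the transcript)
7. acc = 10 + 9 = 19 (exactly as logged)
8. acc = 19 - 17 = 2 (confirmed correct)
All entries verified; no error found.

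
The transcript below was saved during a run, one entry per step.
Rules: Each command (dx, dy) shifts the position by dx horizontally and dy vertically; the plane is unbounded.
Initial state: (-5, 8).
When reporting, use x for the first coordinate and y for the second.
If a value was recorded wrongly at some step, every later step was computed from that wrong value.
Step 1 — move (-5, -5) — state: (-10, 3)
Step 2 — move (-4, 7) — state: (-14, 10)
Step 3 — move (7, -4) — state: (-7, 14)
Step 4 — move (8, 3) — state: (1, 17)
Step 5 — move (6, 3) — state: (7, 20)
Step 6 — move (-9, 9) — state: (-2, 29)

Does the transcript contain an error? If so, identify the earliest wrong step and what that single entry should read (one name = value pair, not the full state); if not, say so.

Step 1: x = -5 + (-5) = -10, y = 8 + (-5) = 3 — matches.
Step 2: x = -10 + (-4) = -14, y = 3 + (7) = 10 — agrees with the transcript.
Step 3: x = -14 + (7) = -7, y = 10 + (-4) = 6 — not what was recorded.
Conclusion: step 3 carries the first error; the entry should be y = 6.

step 3, y = 6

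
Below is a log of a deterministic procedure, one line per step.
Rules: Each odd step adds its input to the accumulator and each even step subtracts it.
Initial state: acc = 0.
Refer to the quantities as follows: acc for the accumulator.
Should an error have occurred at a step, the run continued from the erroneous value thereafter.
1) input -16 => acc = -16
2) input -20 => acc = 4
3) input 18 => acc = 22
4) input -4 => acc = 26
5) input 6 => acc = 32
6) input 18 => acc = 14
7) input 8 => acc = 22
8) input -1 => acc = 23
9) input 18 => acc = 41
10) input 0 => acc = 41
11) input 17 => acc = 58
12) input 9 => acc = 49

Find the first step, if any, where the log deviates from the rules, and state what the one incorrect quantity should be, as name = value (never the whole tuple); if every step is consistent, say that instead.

no error

Step 1: acc = 0 + -16 = -16 — same as recorded.
Step 2: acc = -16 - -20 = 4 — matches.
Step 3: acc = 4 + 18 = 22 — exactly as logged.
Step 4: acc = 22 - -4 = 26 — no discrepancy.
Step 5: acc = 26 + 6 = 32 — exactly as logged.
Step 6: acc = 32 - 18 = 14 — verified.
Step 7: acc = 14 + 8 = 22 — verified.
Step 8: acc = 22 - -1 = 23 — no discrepancy.
Step 9: acc = 23 + 18 = 41 — consistent with the log.
Step 10: acc = 41 - 0 = 41 — matches.
Step 11: acc = 41 + 17 = 58 — matches.
Step 12: acc = 58 - 9 = 49 — consistent with the log.
Nothing is out of place; the run is error-free.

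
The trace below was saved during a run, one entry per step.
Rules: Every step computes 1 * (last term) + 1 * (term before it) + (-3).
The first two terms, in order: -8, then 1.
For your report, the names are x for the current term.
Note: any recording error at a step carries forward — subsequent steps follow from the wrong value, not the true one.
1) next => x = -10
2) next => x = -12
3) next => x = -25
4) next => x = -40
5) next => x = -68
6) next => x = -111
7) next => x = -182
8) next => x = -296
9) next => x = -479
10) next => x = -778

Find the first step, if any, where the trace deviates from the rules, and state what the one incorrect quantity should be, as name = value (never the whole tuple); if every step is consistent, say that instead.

Recomputing the run from the initial state:
step 1: x = -10
step 2: x = -12
step 3: x = -25
step 4: x = -40
step 5: x = -68
step 6: x = -111
step 7: x = -182
step 8: x = -296
step 9: x = -481
step 10: x = -780
The first disagreement with the trace is at step 9, where the value should be x = -481.

step 9, x = -481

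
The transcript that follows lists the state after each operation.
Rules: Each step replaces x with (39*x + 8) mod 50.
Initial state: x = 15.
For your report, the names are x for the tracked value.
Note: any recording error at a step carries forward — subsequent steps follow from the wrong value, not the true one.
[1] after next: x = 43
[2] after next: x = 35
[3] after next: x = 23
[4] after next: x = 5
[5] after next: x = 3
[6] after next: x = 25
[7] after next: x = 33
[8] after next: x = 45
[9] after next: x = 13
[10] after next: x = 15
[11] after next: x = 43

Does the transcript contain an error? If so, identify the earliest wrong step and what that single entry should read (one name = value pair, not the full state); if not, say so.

Step 1: x = (39*15 + 8) mod 50 = 43 — in agreement.
Step 2: x = (39*43 + 8) mod 50 = 35 — confirmed correct.
Step 3: x = (39*35 + 8) mod 50 = 23 — checks out.
Step 4: x = (39*23 + 8) mod 50 = 5 — consistent with the transcript.
Step 5: x = (39*5 + 8) mod 50 = 3 — no discrepancy.
Step 6: x = (39*3 + 8) mod 50 = 25 — exactly as logged.
Step 7: x = (39*25 + 8) mod 50 = 33 — exactly as logged.
Step 8: x = (39*33 + 8) mod 50 = 45 — exactly as logged.
Step 9: x = (39*45 + 8) mod 50 = 13 — confirmed correct.
Step 10: x = (39*13 + 8) mod 50 = 15 — matches.
Step 11: x = (39*15 + 8) mod 50 = 43 — confirmed correct.
The whole run recomputes cleanly — no discrepancies.

no error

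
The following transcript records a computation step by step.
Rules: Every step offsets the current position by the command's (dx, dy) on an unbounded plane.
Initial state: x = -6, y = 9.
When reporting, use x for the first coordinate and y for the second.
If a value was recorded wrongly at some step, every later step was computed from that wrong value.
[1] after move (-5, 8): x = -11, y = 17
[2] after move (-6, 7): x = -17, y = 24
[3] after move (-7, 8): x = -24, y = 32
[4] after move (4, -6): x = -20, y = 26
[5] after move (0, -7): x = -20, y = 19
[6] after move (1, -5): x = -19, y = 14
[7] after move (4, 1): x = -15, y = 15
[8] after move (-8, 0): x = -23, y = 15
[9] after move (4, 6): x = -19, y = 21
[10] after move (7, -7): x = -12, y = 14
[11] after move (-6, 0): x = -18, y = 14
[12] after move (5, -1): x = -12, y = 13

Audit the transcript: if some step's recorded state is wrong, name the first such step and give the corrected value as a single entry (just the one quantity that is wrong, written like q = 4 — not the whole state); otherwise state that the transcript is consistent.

step 12, x = -13

1. x = -6 + (-5) = -11, y = 9 + (8) = 17 (no discrepancy)
2. x = -11 + (-6) = -17, y = 17 + (7) = 24 (confirmed correct)
3. x = -17 + (-7) = -24, y = 24 + (8) = 32 (checks out)
4. x = -24 + (4) = -20, y = 32 + (-6) = 26 (exactly as logged)
5. x = -20 + (0) = -20, y = 26 + (-7) = 19 (in agreement)
6. x = -20 + (1) = -19, y = 19 + (-5) = 14 (verified)
7. x = -19 + (4) = -15, y = 14 + (1) = 15 (agrees with the transcript)
8. x = -15 + (-8) = -23, y = 15 + (0) = 15 (same as recorded)
9. x = -23 + (4) = -19, y = 15 + (6) = 21 (verified)
10. x = -19 + (7) = -12, y = 21 + (-7) = 14 (consistent with the transcript)
11. x = -12 + (-6) = -18, y = 14 + (0) = 14 (checks out)
12. x = -18 + (5) = -13, y = 14 + (-1) = 13 (this is not what the transcript shows)
Conclusion: step 12 carries the first error; the entry should be x = -13.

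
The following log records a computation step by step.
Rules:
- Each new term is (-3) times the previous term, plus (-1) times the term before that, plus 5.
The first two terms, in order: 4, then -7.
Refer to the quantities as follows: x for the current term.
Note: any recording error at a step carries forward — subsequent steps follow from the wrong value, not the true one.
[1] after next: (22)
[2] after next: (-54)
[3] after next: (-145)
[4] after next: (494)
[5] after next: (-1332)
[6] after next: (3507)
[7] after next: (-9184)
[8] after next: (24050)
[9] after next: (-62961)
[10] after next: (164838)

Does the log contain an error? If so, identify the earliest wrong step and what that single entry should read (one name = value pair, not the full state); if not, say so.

Step 1: x = -3*(-7) + (-1)*(4) + (5) = 22 — same as recorded.
Step 2: x = -3*(22) + (-1)*(-7) + (5) = -54 — agrees with the log.
Step 3: x = -3*(-54) + (-1)*(22) + (5) = 145 — a discrepancy with the log.
That makes step 3 the first incorrect line — x = 145 is what it should show.

step 3, x = 145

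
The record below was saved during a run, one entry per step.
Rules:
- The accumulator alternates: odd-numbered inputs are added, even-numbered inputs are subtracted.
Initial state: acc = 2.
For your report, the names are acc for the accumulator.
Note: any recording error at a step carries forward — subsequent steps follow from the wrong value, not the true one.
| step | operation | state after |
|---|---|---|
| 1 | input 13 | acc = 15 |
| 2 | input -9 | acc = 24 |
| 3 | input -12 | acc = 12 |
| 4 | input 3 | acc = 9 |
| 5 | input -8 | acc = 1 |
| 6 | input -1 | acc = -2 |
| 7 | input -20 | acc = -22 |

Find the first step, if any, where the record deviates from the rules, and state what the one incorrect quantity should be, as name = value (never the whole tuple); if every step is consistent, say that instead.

step 6, acc = 2

Recomputing the run from the initial state:
step 1: acc = 15
step 2: acc = 24
step 3: acc = 12
step 4: acc = 9
step 5: acc = 1
step 6: acc = 2
step 7: acc = -18
The first disagreement with the record is at step 6, where the value should be acc = 2.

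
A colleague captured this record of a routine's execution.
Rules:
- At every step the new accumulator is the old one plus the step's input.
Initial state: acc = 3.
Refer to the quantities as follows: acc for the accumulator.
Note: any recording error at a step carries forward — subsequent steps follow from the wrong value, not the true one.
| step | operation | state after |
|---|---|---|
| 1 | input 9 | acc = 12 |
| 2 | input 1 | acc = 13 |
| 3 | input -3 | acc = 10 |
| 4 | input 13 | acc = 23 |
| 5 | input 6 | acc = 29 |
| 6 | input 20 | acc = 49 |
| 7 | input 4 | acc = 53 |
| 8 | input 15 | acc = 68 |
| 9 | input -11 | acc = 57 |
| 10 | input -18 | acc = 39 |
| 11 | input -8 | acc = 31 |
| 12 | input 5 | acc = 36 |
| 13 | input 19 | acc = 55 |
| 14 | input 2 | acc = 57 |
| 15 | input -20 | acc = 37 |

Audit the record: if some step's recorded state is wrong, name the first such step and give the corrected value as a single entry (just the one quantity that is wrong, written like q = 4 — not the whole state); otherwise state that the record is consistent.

Step 1: acc = 3 + 9 = 12 — agrees with the record.
Step 2: acc = 12 + 1 = 13 — same as recorded.
Step 3: acc = 13 + -3 = 10 — consistent with the record.
Step 4: acc = 10 + 13 = 23 — exactly as logged.
Step 5: acc = 23 + 6 = 29 — no discrepancy.
Step 6: acc = 29 + 20 = 49 — no discrepancy.
Step 7: acc = 49 + 4 = 53 — no discrepancy.
Step 8: acc = 53 + 15 = 68 — in agreement.
Step 9: acc = 68 + -11 = 57 — checks out.
Step 10: acc = 57 + -18 = 39 — confirmed correct.
Step 11: acc = 39 + -8 = 31 — confirmed correct.
Step 12: acc = 31 + 5 = 36 — matches.
Step 13: acc = 36 + 19 = 55 — matches.
Step 14: acc = 55 + 2 = 57 — same as recorded.
Step 15: acc = 57 + -20 = 37 — matches.
Each recorded entry agrees with the recomputation.

no error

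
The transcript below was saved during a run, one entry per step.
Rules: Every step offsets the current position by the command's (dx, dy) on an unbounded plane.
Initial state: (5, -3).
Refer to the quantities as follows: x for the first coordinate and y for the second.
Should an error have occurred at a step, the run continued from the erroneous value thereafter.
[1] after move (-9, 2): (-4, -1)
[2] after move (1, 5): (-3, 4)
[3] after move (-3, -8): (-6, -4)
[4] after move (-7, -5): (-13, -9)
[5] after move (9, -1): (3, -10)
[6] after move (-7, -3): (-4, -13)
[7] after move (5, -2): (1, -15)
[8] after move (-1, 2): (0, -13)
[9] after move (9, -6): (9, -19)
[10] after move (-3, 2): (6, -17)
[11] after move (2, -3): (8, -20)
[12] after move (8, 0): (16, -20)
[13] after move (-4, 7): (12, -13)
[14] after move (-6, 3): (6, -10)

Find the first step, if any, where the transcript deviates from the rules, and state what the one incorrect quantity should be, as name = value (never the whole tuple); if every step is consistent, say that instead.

1. x = 5 + (-9) = -4, y = -3 + (2) = -1 (confirmed correct)
2. x = -4 + (1) = -3, y = -1 + (5) = 4 (matches)
3. x = -3 + (-3) = -6, y = 4 + (-8) = -4 (matches)
4. x = -6 + (-7) = -13, y = -4 + (-5) = -9 (agrees with the transcript)
5. x = -13 + (9) = -4, y = -9 + (-1) = -10 (a discrepancy with the transcript)
The earliest wrong entry is at step 5: it should read x = -4.

step 5, x = -4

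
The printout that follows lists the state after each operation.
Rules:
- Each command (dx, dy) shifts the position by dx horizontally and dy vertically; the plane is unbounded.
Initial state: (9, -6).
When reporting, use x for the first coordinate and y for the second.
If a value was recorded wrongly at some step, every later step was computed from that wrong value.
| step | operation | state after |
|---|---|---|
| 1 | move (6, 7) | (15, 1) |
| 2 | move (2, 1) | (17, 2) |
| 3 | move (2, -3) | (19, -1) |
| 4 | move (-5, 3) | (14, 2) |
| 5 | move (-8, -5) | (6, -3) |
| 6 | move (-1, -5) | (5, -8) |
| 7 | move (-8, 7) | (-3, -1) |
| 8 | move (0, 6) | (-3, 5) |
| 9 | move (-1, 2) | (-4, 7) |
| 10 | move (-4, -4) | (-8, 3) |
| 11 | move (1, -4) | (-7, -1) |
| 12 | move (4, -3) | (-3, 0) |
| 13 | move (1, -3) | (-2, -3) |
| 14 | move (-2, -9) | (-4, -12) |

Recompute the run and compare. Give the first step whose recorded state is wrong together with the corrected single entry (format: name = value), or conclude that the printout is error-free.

step 12, y = -4

step 1: x = 9 + (6) = 15, y = -6 + (7) = 1 -> agrees with the printout
step 2: x = 15 + (2) = 17, y = 1 + (1) = 2 -> no discrepancy
step 3: x = 17 + (2) = 19, y = 2 + (-3) = -1 -> same as recorded
step 4: x = 19 + (-5) = 14, y = -1 + (3) = 2 -> confirmed correct
step 5: x = 14 + (-8) = 6, y = 2 + (-5) = -3 -> agrees with the printout
step 6: x = 6 + (-1) = 5, y = -3 + (-5) = -8 -> same as recorded
step 7: x = 5 + (-8) = -3, y = -8 + (7) = -1 -> checks out
step 8: x = -3 + (0) = -3, y = -1 + (6) = 5 -> verified
step 9: x = -3 + (-1) = -4, y = 5 + (2) = 7 -> in agreement
step 10: x = -4 + (-4) = -8, y = 7 + (-4) = 3 -> in agreement
step 11: x = -8 + (1) = -7, y = 3 + (-4) = -1 -> in agreement
step 12: x = -7 + (4) = -3, y = -1 + (-3) = -4 -> a discrepancy with the printout
So the first discrepancy is step 12, where the right value is y = -4.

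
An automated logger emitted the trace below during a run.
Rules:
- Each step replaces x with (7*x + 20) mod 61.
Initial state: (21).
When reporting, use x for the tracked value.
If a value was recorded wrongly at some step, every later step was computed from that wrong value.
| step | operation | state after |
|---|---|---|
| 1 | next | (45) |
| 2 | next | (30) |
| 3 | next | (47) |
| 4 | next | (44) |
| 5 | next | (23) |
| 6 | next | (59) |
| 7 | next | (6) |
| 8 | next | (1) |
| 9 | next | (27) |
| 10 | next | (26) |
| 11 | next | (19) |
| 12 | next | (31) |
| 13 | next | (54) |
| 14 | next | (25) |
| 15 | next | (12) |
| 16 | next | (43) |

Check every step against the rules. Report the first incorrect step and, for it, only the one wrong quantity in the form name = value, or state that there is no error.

Step 1: x = (7*21 + 20) mod 61 = 45 — confirmed correct.
Step 2: x = (7*45 + 20) mod 61 = 30 — exactly as logged.
Step 3: x = (7*30 + 20) mod 61 = 47 — exactly as logged.
Step 4: x = (7*47 + 20) mod 61 = 44 — confirmed correct.
Step 5: x = (7*44 + 20) mod 61 = 23 — exactly as logged.
Step 6: x = (7*23 + 20) mod 61 = 59 — in agreement.
Step 7: x = (7*59 + 20) mod 61 = 6 — verified.
Step 8: x = (7*6 + 20) mod 61 = 1 — in agreement.
Step 9: x = (7*1 + 20) mod 61 = 27 — consistent with the trace.
Step 10: x = (7*27 + 20) mod 61 = 26 — matches.
Step 11: x = (7*26 + 20) mod 61 = 19 — same as recorded.
Step 12: x = (7*19 + 20) mod 61 = 31 — no discrepancy.
Step 13: x = (7*31 + 20) mod 61 = 54 — in agreement.
Step 14: x = (7*54 + 20) mod 61 = 32 — the entry is off here.
First incorrect step: 14; the correct value is x = 32.

step 14, x = 32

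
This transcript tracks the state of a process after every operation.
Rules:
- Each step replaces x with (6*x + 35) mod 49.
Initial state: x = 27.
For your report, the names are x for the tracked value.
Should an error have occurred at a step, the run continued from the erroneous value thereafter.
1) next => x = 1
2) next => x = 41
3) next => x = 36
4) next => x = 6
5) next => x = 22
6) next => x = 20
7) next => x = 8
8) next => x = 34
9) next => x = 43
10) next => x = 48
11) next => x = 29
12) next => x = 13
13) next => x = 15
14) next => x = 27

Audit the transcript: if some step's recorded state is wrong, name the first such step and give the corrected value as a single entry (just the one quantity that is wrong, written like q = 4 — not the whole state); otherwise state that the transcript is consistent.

no error

Step 1: x = (6*27 + 35) mod 49 = 1 — agrees with the transcript.
Step 2: x = (6*1 + 35) mod 49 = 41 — confirmed correct.
Step 3: x = (6*41 + 35) mod 49 = 36 — same as recorded.
Step 4: x = (6*36 + 35) mod 49 = 6 — verified.
Step 5: x = (6*6 + 35) mod 49 = 22 — matches.
Step 6: x = (6*22 + 35) mod 49 = 20 — agrees with the transcript.
Step 7: x = (6*20 + 35) mod 49 = 8 — in agreement.
Step 8: x = (6*8 + 35) mod 49 = 34 — in agreement.
Step 9: x = (6*34 + 35) mod 49 = 43 — matches.
Step 10: x = (6*43 + 35) mod 49 = 48 — verified.
Step 11: x = (6*48 + 35) mod 49 = 29 — no discrepancy.
Step 12: x = (6*29 + 35) mod 49 = 13 — confirmed correct.
Step 13: x = (6*13 + 35) mod 49 = 15 — confirmed correct.
Step 14: x = (6*15 + 35) mod 49 = 27 — verified.
The whole run recomputes cleanly — no discrepancies.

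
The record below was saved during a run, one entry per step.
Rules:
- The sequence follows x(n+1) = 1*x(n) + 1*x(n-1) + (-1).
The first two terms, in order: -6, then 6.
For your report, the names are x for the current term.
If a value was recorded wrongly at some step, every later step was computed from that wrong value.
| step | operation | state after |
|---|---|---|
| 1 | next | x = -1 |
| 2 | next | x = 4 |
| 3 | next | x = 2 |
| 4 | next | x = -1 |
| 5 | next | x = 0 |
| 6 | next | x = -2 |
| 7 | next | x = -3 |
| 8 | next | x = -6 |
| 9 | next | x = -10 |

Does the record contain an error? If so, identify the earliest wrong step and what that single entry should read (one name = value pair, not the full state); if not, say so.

Step 1: x = 1*(6) + (1)*(-6) + (-1) = -1 — exactly as logged.
Step 2: x = 1*(-1) + (1)*(6) + (-1) = 4 — consistent with the record.
Step 3: x = 1*(4) + (1)*(-1) + (-1) = 2 — checks out.
Step 4: x = 1*(2) + (1)*(4) + (-1) = 5 — not what was recorded.
First deviation found at step 4; the corrected entry is x = 5.

step 4, x = 5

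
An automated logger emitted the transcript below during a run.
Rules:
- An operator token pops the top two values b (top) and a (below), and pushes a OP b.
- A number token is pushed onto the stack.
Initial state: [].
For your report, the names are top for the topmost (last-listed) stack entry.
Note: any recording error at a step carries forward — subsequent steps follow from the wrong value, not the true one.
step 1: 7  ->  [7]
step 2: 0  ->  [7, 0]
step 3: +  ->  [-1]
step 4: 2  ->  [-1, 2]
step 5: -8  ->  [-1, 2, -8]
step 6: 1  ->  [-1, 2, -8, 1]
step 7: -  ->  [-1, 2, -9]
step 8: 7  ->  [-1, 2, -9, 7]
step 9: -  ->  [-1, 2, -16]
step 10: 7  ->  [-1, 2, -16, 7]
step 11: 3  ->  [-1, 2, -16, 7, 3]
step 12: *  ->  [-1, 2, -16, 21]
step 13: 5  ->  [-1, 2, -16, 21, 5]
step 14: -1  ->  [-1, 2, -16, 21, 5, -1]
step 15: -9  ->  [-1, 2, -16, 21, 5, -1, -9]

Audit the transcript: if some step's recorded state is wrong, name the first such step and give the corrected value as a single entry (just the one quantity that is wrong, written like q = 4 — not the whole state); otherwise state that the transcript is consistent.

step 3, top = 7

step 1: push 7: top = 7 -> checks out
step 2: push 0: top = 0 -> confirmed correct
step 3: 7 + 0 = 7 -> the transcript disagrees here
Step 3 is the first one off; corrected, top = 7.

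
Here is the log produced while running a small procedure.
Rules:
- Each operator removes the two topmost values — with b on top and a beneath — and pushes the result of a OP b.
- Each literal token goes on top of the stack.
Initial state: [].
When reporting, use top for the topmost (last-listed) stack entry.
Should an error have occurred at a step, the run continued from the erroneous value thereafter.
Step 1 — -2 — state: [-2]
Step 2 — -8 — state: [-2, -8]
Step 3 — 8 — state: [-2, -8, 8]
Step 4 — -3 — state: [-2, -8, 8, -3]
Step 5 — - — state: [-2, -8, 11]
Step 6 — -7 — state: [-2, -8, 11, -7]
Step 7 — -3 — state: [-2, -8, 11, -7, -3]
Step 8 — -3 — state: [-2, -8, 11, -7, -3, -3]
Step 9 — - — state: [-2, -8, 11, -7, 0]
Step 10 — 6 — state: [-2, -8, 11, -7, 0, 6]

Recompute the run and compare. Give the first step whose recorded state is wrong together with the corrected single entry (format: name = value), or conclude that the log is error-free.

1. push -2: top = -2 (exactly as logged)
2. push -8: top = -8 (same as recorded)
3. push 8: top = 8 (confirmed correct)
4. push -3: top = -3 (in agreement)
5. 8 - -3 = 11 (checks out)
6. push -7: top = -7 (verified)
7. push -3: top = -3 (matches)
8. push -3: top = -3 (in agreement)
9. -3 - -3 = 0 (verified)
10. push 6: top = 6 (consistent with the log)
All entries verified; no error found.

no error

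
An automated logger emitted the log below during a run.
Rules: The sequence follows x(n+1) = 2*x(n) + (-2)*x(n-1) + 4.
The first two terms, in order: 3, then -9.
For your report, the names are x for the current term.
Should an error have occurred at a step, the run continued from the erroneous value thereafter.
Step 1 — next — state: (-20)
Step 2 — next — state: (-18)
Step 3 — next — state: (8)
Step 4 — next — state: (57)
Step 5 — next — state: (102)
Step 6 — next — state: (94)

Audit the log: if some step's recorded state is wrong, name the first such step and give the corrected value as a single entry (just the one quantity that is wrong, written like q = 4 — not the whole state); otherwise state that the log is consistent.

Recomputing the run from the initial state:
step 1: x = -20
step 2: x = -18
step 3: x = 8
step 4: x = 56
step 5: x = 100
step 6: x = 92
The first disagreement with the log is at step 4, where the value should be x = 56.

step 4, x = 56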